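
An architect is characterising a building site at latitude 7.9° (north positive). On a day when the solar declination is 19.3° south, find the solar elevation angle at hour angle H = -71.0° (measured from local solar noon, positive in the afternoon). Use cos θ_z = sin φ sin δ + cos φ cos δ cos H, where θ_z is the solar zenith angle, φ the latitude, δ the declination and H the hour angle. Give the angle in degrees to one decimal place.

With φ = 7.9°, δ = -19.3°, H = -71.00°: sin φ sin δ = -0.0454, cos φ cos δ cos H = 0.3044, so cos θ_z = 0.2590.
θ_z = arccos(0.2590) = 74.99°, so the elevation is 90° − 74.99° = 15.01°.

15.0°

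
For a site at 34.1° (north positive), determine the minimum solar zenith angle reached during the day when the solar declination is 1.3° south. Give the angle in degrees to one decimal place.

35.4°

At local solar noon the hour angle is zero, so the zenith angle is |φ − δ| = |34.1° − (-1.3°)| = 35.4°.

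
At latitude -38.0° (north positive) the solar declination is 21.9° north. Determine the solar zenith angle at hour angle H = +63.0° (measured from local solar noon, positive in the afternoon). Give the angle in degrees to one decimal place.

cos θ_z = sin(-38.0°) sin(21.9°) + cos(-38.0°) cos(21.9°) cos(63.00°) = -0.2296 + 0.3319 = 0.1023.
θ_z = arccos(0.1023) = 84.13°.

84.1°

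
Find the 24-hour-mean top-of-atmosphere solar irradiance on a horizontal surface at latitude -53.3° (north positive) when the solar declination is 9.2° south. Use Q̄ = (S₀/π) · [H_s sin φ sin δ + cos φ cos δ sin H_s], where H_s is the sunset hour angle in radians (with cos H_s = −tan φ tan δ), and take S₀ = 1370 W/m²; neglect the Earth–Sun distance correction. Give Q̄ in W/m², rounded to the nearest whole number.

351 W/m²

The sunset hour angle satisfies cos H_s = −tan φ tan δ = -0.2173, giving H_s = 102.55°. In radians, H_s = 1.7898.
H_s sin φ sin δ = 1.7898 × -0.8018 × -0.1599 = 0.2295.
cos φ cos δ sin H_s = 0.5976 × 0.9871 × 0.9761 = 0.5758.
Q̄ = (1370/π) × (0.2295 + 0.5758) = 436.08 × 0.8053 = 351.18 W/m².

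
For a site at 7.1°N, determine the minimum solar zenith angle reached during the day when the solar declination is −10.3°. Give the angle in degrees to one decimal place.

At local solar noon the hour angle is zero, so the zenith angle is |φ − δ| = |7.1° − (-10.3°)| = 17.4°.

17.4°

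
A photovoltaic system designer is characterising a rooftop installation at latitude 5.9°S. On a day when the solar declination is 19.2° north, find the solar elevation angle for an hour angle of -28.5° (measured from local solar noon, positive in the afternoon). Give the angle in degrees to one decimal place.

With φ = -5.9°, δ = 19.2°, H = -28.50°: sin φ sin δ = -0.0338, cos φ cos δ cos H = 0.8255, so cos θ_z = 0.7917.
θ_z = arccos(0.7917) = 37.66°, so the elevation is 90° − 37.66° = 52.34°.

52.3°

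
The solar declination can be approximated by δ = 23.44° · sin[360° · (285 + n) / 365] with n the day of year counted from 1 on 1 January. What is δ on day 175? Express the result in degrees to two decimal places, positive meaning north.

360 × (285 + 175) / 365 = 453.699°; sin(453.699°) = 0.9979.
δ = 23.44 × 0.9979 = 23.391° ≈ +23.39°.

+23.39°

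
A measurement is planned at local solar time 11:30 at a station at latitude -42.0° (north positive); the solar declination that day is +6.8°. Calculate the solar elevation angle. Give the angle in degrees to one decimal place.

40.7°

Hour angle H = 15° × (11.5 − 12) = -7.50°.
With φ = -42.0°, δ = 6.8°, H = -7.50°: sin φ sin δ = -0.0792, cos φ cos δ cos H = 0.7316, so cos θ_z = 0.6524.
θ_z = arccos(0.6524) = 49.28°, so the elevation is 90° − 49.28° = 40.72°.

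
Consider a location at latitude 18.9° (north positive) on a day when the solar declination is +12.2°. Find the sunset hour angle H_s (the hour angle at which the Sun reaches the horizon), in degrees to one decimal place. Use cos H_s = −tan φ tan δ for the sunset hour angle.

94.2°

The sunset hour angle satisfies cos H_s = −tan φ tan δ = -0.0740, giving H_s = 94.24°.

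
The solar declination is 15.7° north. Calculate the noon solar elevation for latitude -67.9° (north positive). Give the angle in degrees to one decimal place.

6.4°

At local solar noon the hour angle is zero, so the elevation is 90° − |φ − δ| = 90° − |-67.9° − (15.7°)| = 90° − 83.6° = 6.4°.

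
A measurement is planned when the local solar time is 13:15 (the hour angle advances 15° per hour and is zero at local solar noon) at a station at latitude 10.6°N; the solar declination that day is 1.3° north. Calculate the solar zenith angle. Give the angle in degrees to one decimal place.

Hour angle H = 15° × (13.25 − 12) = 18.75°.
cos θ_z = sin(10.6°) sin(1.3°) + cos(10.6°) cos(1.3°) cos(18.75°) = 0.0042 + 0.9305 = 0.9347.
θ_z = arccos(0.9347) = 20.82°.

20.8°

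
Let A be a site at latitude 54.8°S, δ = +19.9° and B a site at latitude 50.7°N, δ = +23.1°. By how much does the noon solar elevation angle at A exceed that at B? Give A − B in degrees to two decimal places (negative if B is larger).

A: 90° − |-54.8 − (19.9)| = 15.30°.
B: 90° − |50.7 − (23.1)| = 62.40°.
A − B = 15.30 − 62.40 = -47.10°.

-47.10°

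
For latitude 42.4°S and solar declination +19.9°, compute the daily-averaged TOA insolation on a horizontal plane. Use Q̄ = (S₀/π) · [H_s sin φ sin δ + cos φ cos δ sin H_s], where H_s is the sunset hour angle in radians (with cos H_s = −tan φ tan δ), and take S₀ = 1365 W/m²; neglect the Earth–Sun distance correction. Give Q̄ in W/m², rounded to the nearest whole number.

162 W/m²

The sunset hour angle satisfies cos H_s = −tan φ tan δ = 0.3305, giving H_s = 70.70°. In radians, H_s = 1.2339.
H_s sin φ sin δ = 1.2339 × -0.6743 × 0.3404 = -0.2832.
cos φ cos δ sin H_s = 0.7385 × 0.9403 × 0.9438 = 0.6554.
Q̄ = (1365/π) × (-0.2832 + 0.6554) = 434.49 × 0.3722 = 161.72 W/m².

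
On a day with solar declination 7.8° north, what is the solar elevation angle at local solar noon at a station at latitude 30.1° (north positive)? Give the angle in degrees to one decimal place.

At local solar noon the hour angle is zero, so the elevation is 90° − |φ − δ| = 90° − |30.1° − (7.8°)| = 90° − 22.3° = 67.7°.

67.7°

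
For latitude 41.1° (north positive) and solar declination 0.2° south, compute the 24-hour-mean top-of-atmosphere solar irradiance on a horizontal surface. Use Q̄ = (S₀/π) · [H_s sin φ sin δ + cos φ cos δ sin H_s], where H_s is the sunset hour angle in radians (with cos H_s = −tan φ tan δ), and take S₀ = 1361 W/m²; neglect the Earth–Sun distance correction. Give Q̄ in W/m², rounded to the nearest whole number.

−tan φ tan δ = −(0.8724)(-0.0035) = 0.0031; H_s = arccos(0.0031) = 89.82°. In radians, H_s = 1.5677.
H_s sin φ sin δ = 1.5677 × 0.6574 × -0.0035 = -0.0036.
cos φ cos δ sin H_s = 0.7536 × 1.0000 × 1.0000 = 0.7536.
Q̄ = (1361/π) × (-0.0036 + 0.7536) = 433.22 × 0.7500 = 324.92 W/m².

325 W/m²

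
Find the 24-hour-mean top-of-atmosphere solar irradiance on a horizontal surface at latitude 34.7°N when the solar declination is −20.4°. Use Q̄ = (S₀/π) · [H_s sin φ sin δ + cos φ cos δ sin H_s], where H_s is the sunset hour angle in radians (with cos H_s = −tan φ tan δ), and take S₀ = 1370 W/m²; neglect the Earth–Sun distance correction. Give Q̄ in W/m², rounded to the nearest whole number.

211 W/m²

cos H_s = −tan(34.7°) · tan(-20.4°) = 0.2575, so H_s = arccos(0.2575) = 75.08°. In radians, H_s = 1.3104.
H_s sin φ sin δ = 1.3104 × 0.5693 × -0.3486 = -0.2601.
cos φ cos δ sin H_s = 0.8221 × 0.9373 × 0.9663 = 0.7446.
Q̄ = (1370/π) × (-0.2601 + 0.7446) = 436.08 × 0.4845 = 211.28 W/m².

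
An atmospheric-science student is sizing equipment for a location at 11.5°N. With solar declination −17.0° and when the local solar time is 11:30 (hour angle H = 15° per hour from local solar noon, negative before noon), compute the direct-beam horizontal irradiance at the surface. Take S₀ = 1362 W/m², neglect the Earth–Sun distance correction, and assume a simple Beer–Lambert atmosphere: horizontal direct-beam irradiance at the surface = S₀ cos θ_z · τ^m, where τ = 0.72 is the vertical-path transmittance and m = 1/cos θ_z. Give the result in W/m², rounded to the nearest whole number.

Hour angle H = 15° × (11.5 − 12) = -7.50°.
cos θ_z = sin(11.5°) sin(-17.0°) + cos(11.5°) cos(-17.0°) cos(-7.50°) = -0.0583 + 0.9291 = 0.8708.
Air mass m = 1/cos θ_z = 1/0.8708 = 1.148; τ^m = 0.72^1.148 = 0.6858.
Surface direct beam = 1362 × 0.8708 × 0.6858 = 813.38 W/m².

813 W/m²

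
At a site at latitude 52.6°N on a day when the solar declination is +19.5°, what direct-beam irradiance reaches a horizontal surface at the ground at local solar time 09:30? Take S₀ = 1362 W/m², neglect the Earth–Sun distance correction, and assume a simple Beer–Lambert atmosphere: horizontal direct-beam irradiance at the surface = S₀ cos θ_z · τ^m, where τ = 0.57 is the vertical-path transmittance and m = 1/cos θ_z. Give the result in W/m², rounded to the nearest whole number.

449 W/m²

Hour angle H = 15° × (9.5 − 12) = -37.50°.
cos θ_z = sin(52.6°) sin(19.5°) + cos(52.6°) cos(19.5°) cos(-37.50°) = 0.2652 + 0.4542 = 0.7194.
Air mass m = 1/cos θ_z = 1/0.7194 = 1.390; τ^m = 0.57^1.390 = 0.4578.
Surface direct beam = 1362 × 0.7194 × 0.4578 = 448.56 W/m².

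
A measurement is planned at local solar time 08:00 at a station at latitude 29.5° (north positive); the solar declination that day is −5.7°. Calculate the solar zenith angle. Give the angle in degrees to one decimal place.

67.4°

Hour angle H = 15° × (8 − 12) = -60.00°.
With φ = 29.5°, δ = -5.7°, H = -60.00°: sin φ sin δ = -0.0489, cos φ cos δ cos H = 0.4330, so cos θ_z = 0.3841.
θ_z = arccos(0.3841) = 67.41°.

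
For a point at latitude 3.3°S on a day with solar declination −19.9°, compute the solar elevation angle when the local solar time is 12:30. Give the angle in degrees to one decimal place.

Hour angle H = 15° × (12.5 − 12) = 7.50°.
With φ = -3.3°, δ = -19.9°, H = 7.50°: sin φ sin δ = 0.0196, cos φ cos δ cos H = 0.9307, so cos θ_z = 0.9503.
θ_z = arccos(0.9503) = 18.14°, so the elevation is 90° − 18.14° = 71.86°.

71.9°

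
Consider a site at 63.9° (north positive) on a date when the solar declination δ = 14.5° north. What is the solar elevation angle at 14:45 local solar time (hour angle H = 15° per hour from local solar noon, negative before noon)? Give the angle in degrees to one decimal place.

Hour angle H = 15° × (14.75 − 12) = 41.25°.
With φ = 63.9°, δ = 14.5°, H = 41.25°: sin φ sin δ = 0.2248, cos φ cos δ cos H = 0.3202, so cos θ_z = 0.5450.
θ_z = arccos(0.5450) = 56.98°, so the elevation is 90° − 56.98° = 33.02°.

33.0°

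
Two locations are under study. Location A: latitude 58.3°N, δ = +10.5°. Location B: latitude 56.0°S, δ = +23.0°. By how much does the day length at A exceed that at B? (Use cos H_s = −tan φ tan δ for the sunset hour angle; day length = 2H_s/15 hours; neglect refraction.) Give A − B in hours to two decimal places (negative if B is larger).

A: H_s = arccos(−tan 58.3° · tan 10.5°) = 107.46°, so 2H_s/15 = 14.3280 h.
B: H_s = arccos(−tan -56.0° · tan 23.0°) = 51.00°, so 2H_s/15 = 6.8000 h.
A − B = 14.3280 − 6.8000 = 7.5280 h.

+7.53 h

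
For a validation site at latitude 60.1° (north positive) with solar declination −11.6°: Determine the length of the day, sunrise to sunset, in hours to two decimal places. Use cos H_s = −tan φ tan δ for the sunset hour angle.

cos H_s = −tan(60.1°) · tan(-11.6°) = 0.3570, so H_s = arccos(0.3570) = 69.08°.
Day length = 2 H_s / 15° h⁻¹ = 138.16° / 15 = 9.211 h.

9.21 hours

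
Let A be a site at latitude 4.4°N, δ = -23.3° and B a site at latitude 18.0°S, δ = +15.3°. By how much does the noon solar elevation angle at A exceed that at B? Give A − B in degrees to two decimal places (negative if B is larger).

A: 90° − |4.4 − (-23.3)| = 62.30°.
B: 90° − |-18.0 − (15.3)| = 56.70°.
A − B = 62.30 − 56.70 = 5.60°.

+5.60°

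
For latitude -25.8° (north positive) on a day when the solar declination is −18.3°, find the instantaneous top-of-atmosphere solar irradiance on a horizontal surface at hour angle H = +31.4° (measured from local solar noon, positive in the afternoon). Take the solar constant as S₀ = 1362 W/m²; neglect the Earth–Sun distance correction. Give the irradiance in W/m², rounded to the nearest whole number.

1180 W/m²

cos θ_z = sin(-25.8°) sin(-18.3°) + cos(-25.8°) cos(-18.3°) cos(31.40°) = 0.1367 + 0.7296 = 0.8663.
Top-of-atmosphere irradiance = S₀ cos θ_z = 1362 × 0.8663 = 1179.90 W/m².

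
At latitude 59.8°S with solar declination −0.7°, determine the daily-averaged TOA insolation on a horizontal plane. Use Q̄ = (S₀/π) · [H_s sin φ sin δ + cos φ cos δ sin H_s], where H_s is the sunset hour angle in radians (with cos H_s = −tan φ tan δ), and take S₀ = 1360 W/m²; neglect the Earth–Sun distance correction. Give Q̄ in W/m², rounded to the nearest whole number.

−tan φ tan δ = −(-1.7182)(-0.0122) = -0.0210; H_s = arccos(-0.0210) = 91.20°. In radians, H_s = 1.5917.
H_s sin φ sin δ = 1.5917 × -0.8643 × -0.0122 = 0.0168.
cos φ cos δ sin H_s = 0.5030 × 0.9999 × 0.9998 = 0.5028.
Q̄ = (1360/π) × (0.0168 + 0.5028) = 432.90 × 0.5196 = 224.93 W/m².

225 W/m²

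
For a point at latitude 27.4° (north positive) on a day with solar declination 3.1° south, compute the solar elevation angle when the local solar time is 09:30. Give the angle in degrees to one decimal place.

42.7°

Hour angle H = 15° × (9.5 − 12) = -37.50°.
cos θ_z = sin(27.4°) sin(-3.1°) + cos(27.4°) cos(-3.1°) cos(-37.50°) = -0.0249 + 0.7033 = 0.6784.
θ_z = arccos(0.6784) = 47.28°, so the elevation is 90° − 47.28° = 42.72°.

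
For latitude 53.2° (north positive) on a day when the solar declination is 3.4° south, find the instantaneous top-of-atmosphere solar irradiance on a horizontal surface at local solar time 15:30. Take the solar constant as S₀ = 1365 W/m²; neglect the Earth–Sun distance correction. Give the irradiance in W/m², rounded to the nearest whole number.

432 W/m²

Hour angle H = 15° × (15.5 − 12) = 52.50°.
With φ = 53.2°, δ = -3.4°, H = 52.50°: sin φ sin δ = -0.0475, cos φ cos δ cos H = 0.3640, so cos θ_z = 0.3165.
Top-of-atmosphere irradiance = S₀ cos θ_z = 1365 × 0.3165 = 432.02 W/m².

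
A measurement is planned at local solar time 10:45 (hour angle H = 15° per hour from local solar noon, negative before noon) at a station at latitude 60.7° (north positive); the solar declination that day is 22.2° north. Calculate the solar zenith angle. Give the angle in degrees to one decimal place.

40.7°

Hour angle H = 15° × (10.75 − 12) = -18.75°.
cos θ_z = sin φ sin δ + cos φ cos δ cos H = (0.8721)(0.3778) + (0.4894)(0.9259)(0.9469) = 0.7586.
θ_z = arccos(0.7586) = 40.66°.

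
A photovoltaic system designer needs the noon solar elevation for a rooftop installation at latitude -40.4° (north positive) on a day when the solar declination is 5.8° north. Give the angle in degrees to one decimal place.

43.8°

At local solar noon the hour angle is zero, so the elevation is 90° − |φ − δ| = 90° − |-40.4° − (5.8°)| = 90° − 46.2° = 43.8°.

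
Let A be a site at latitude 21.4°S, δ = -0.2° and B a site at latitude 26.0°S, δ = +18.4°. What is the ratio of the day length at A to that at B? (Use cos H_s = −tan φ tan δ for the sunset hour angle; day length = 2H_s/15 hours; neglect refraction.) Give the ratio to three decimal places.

A: H_s = arccos(−tan -21.4° · tan -0.2°) = 90.08°, so 2H_s/15 = 12.0107 h.
B: H_s = arccos(−tan -26.0° · tan 18.4°) = 80.66°, so 2H_s/15 = 10.7547 h.
Ratio A/B = 12.0107 / 10.7547 = 1.1168.

1.117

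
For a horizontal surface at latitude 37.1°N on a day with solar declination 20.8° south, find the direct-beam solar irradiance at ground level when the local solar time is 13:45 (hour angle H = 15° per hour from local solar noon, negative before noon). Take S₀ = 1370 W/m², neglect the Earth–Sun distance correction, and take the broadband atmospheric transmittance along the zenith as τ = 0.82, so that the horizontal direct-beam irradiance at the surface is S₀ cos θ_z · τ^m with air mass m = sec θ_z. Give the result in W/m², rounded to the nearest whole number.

402 W/m²

Hour angle H = 15° × (13.75 − 12) = 26.25°.
With φ = 37.1°, δ = -20.8°, H = 26.25°: sin φ sin δ = -0.2142, cos φ cos δ cos H = 0.6687, so cos θ_z = 0.4545.
Air mass m = 1/cos θ_z = 1/0.4545 = 2.200; τ^m = 0.82^2.200 = 0.6462.
Surface direct beam = 1370 × 0.4545 × 0.6462 = 402.37 W/m².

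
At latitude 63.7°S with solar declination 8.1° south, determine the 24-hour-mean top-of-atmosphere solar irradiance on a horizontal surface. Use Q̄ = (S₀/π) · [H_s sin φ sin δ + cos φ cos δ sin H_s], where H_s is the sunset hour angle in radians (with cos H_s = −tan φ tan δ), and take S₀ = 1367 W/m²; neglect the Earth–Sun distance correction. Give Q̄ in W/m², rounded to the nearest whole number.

cos H_s = −tan(-63.7°) · tan(-8.1°) = -0.2880, so H_s = arccos(-0.2880) = 106.74°. In radians, H_s = 1.8630.
H_s sin φ sin δ = 1.8630 × -0.8965 × -0.1409 = 0.2353.
cos φ cos δ sin H_s = 0.4431 × 0.9900 × 0.9576 = 0.4201.
Q̄ = (1367/π) × (0.2353 + 0.4201) = 435.13 × 0.6554 = 285.18 W/m².

285 W/m²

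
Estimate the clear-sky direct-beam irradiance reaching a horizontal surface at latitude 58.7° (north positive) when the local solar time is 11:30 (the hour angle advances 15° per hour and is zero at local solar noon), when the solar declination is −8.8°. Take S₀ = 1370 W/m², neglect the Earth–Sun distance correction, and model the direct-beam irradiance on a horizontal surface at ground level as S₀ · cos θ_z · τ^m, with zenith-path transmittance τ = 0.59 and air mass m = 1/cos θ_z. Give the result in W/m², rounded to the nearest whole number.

Hour angle H = 15° × (11.5 − 12) = -7.50°.
cos θ_z = sin φ sin δ + cos φ cos δ cos H = (0.8545)(-0.1530) + (0.5195)(0.9882)(0.9914) = 0.3782.
Air mass m = 1/cos θ_z = 1/0.3782 = 2.644; τ^m = 0.59^2.644 = 0.2478.
Surface direct beam = 1370 × 0.3782 × 0.2478 = 128.39 W/m².

128 W/m²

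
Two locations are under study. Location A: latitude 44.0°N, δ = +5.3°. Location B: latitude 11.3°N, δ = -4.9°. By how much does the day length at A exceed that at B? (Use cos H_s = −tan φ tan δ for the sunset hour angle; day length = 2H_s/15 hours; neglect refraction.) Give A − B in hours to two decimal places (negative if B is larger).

A: H_s = arccos(−tan 44.0° · tan 5.3°) = 95.14°, so 2H_s/15 = 12.6853 h.
B: H_s = arccos(−tan 11.3° · tan -4.9°) = 89.02°, so 2H_s/15 = 11.8693 h.
A − B = 12.6853 − 11.8693 = 0.8160 h.

+0.82 h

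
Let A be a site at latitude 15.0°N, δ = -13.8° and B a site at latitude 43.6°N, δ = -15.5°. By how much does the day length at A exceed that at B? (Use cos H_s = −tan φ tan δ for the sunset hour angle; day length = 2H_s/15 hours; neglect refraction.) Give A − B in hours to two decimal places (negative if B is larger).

A: H_s = arccos(−tan 15.0° · tan -13.8°) = 86.23°, so 2H_s/15 = 11.4973 h.
B: H_s = arccos(−tan 43.6° · tan -15.5°) = 74.69°, so 2H_s/15 = 9.9587 h.
A − B = 11.4973 − 9.9587 = 1.5386 h.

+1.54 h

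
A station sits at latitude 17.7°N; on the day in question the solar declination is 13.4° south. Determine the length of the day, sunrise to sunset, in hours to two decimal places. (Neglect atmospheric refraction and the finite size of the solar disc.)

cos H_s = −tan(17.7°) · tan(-13.4°) = 0.0760, so H_s = arccos(0.0760) = 85.64°.
Day length = 2 H_s / 15° h⁻¹ = 171.28° / 15 = 11.419 h.

11.42 hours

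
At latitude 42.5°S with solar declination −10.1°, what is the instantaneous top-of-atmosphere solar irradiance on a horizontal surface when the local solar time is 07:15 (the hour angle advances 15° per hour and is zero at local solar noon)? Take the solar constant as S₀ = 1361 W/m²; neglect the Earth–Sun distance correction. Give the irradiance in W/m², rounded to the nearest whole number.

Hour angle H = 15° × (7.25 − 12) = -71.25°.
With φ = -42.5°, δ = -10.1°, H = -71.25°: sin φ sin δ = 0.1185, cos φ cos δ cos H = 0.2333, so cos θ_z = 0.3518.
Top-of-atmosphere irradiance = S₀ cos θ_z = 1361 × 0.3518 = 478.80 W/m².

479 W/m²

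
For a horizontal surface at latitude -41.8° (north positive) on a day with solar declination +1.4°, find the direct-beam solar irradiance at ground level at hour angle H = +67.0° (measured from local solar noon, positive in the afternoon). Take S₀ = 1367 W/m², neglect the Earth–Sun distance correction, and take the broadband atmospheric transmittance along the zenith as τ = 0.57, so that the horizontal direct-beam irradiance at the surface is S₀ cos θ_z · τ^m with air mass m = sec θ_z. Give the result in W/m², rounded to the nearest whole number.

cos θ_z = sin φ sin δ + cos φ cos δ cos H = (-0.6665)(0.0244) + (0.7455)(0.9997)(0.3907) = 0.2749.
Air mass m = 1/cos θ_z = 1/0.2749 = 3.638; τ^m = 0.57^3.638 = 0.1294.
Surface direct beam = 1367 × 0.2749 × 0.1294 = 48.63 W/m².

49 W/m²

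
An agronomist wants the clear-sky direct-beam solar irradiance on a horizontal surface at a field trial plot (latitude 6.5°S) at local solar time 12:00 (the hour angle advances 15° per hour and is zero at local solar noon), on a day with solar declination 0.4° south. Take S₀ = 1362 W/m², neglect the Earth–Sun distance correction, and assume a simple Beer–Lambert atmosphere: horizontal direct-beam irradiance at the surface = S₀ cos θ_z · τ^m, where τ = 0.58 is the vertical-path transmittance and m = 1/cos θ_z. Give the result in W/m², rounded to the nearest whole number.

783 W/m²

Hour angle H = 15° × (12 − 12) = 0.00°.
With φ = -6.5°, δ = -0.4°, H = 0.00°: sin φ sin δ = 0.0008, cos φ cos δ cos H = 0.9935, so cos θ_z = 0.9943.
Air mass m = 1/cos θ_z = 1/0.9943 = 1.006; τ^m = 0.58^1.006 = 0.5781.
Surface direct beam = 1362 × 0.9943 × 0.5781 = 782.88 W/m².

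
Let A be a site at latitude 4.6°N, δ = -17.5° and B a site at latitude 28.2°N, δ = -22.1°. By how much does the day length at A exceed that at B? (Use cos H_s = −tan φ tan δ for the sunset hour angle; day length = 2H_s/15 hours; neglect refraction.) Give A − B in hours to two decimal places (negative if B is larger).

A: H_s = arccos(−tan 4.6° · tan -17.5°) = 88.55°, so 2H_s/15 = 11.8067 h.
B: H_s = arccos(−tan 28.2° · tan -22.1°) = 77.42°, so 2H_s/15 = 10.3227 h.
A − B = 11.8067 − 10.3227 = 1.4840 h.

+1.48 h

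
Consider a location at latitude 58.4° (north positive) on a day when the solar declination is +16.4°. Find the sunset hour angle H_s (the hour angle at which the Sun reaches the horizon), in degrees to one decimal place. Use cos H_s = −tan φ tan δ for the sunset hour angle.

118.6°

cos H_s = −tan(58.4°) · tan(16.4°) = -0.4784, so H_s = arccos(-0.4784) = 118.58°.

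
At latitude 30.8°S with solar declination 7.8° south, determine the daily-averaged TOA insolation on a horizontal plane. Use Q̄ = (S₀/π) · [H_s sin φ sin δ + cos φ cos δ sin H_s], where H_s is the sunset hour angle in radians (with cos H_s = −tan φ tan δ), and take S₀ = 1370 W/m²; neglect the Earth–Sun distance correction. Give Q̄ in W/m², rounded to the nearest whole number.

cos H_s = −tan(-30.8°) · tan(-7.8°) = -0.0817, so H_s = arccos(-0.0817) = 94.69°. In radians, H_s = 1.6527.
H_s sin φ sin δ = 1.6527 × -0.5120 × -0.1357 = 0.1148.
cos φ cos δ sin H_s = 0.8590 × 0.9907 × 0.9966 = 0.8481.
Q̄ = (1370/π) × (0.1148 + 0.8481) = 436.08 × 0.9629 = 419.90 W/m².

420 W/m²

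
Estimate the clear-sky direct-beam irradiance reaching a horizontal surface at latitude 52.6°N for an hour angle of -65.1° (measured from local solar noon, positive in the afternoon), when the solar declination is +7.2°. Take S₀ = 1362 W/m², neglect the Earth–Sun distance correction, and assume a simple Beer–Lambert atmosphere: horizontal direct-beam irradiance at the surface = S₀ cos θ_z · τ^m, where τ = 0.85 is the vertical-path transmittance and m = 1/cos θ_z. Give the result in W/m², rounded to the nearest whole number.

304 W/m²

With φ = 52.6°, δ = 7.2°, H = -65.10°: sin φ sin δ = 0.0996, cos φ cos δ cos H = 0.2537, so cos θ_z = 0.3533.
Air mass m = 1/cos θ_z = 1/0.3533 = 2.830; τ^m = 0.85^2.830 = 0.6313.
Surface direct beam = 1362 × 0.3533 × 0.6313 = 303.78 W/m².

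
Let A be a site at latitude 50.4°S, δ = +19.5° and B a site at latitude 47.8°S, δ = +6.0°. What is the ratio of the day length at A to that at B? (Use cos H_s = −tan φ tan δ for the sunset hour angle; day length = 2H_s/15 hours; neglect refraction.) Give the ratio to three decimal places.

A: H_s = arccos(−tan -50.4° · tan 19.5°) = 64.66°, so 2H_s/15 = 8.6213 h.
B: H_s = arccos(−tan -47.8° · tan 6.0°) = 83.34°, so 2H_s/15 = 11.1120 h.
Ratio A/B = 8.6213 / 11.1120 = 0.7759.

0.776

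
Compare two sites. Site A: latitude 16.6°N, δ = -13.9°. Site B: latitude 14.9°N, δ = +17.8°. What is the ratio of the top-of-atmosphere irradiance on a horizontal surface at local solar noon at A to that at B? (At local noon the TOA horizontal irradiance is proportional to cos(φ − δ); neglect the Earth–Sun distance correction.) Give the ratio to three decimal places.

0.863

A: cos θ_z = cos(16.6° − (-13.9°)) = 0.8616.
B: cos θ_z = cos(14.9° − (17.8°)) = 0.9987.
Ratio A/B = 0.8616 / 0.9987 = 0.8627.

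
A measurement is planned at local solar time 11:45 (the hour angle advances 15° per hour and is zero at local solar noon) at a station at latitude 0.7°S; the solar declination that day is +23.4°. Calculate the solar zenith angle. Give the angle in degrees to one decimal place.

24.4°

Hour angle H = 15° × (11.75 − 12) = -3.75°.
cos θ_z = sin φ sin δ + cos φ cos δ cos H = (-0.0122)(0.3971) + (0.9999)(0.9178)(0.9979) = 0.9109.
θ_z = arccos(0.9109) = 24.37°.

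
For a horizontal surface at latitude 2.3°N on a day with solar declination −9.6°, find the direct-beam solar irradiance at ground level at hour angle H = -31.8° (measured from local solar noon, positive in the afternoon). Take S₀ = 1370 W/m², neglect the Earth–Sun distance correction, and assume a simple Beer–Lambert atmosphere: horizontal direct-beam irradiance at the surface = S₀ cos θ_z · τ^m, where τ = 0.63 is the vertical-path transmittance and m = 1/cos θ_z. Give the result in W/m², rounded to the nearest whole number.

cos θ_z = sin(2.3°) sin(-9.6°) + cos(2.3°) cos(-9.6°) cos(-31.80°) = -0.0067 + 0.8373 = 0.8306.
Air mass m = 1/cos θ_z = 1/0.8306 = 1.204; τ^m = 0.63^1.204 = 0.5733.
Surface direct beam = 1370 × 0.8306 × 0.5733 = 652.37 W/m².

652 W/m²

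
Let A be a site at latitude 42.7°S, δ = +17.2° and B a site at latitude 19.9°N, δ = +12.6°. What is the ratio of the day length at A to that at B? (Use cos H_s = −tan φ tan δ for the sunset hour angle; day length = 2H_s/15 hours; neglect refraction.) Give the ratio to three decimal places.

A: H_s = arccos(−tan -42.7° · tan 17.2°) = 73.40°, so 2H_s/15 = 9.7867 h.
B: H_s = arccos(−tan 19.9° · tan 12.6°) = 94.64°, so 2H_s/15 = 12.6187 h.
Ratio A/B = 9.7867 / 12.6187 = 0.7756.

0.776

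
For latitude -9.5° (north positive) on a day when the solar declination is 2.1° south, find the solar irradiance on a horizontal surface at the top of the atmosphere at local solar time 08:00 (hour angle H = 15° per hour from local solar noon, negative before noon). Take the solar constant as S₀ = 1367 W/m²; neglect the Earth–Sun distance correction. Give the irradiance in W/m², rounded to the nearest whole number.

Hour angle H = 15° × (8 − 12) = -60.00°.
With φ = -9.5°, δ = -2.1°, H = -60.00°: sin φ sin δ = 0.0060, cos φ cos δ cos H = 0.4928, so cos θ_z = 0.4988.
Top-of-atmosphere irradiance = S₀ cos θ_z = 1367 × 0.4988 = 681.86 W/m².

682 W/m²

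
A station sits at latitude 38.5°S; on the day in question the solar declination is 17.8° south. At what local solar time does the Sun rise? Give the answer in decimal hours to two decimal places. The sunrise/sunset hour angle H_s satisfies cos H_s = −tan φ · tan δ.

5.01 h

The sunset hour angle satisfies cos H_s = −tan φ tan δ = -0.2554, giving H_s = 104.80°.
Sunrise is at 12 − H_s/15 = 12 − 6.987 = 5.013 h local solar time.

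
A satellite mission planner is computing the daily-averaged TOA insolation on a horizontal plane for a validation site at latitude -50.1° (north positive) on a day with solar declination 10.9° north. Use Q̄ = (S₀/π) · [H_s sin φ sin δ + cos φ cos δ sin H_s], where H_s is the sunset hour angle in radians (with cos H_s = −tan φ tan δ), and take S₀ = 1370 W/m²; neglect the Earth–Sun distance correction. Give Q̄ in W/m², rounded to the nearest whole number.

The sunset hour angle satisfies cos H_s = −tan φ tan δ = 0.2303, giving H_s = 76.69°. In radians, H_s = 1.3385.
H_s sin φ sin δ = 1.3385 × -0.7672 × 0.1891 = -0.1942.
cos φ cos δ sin H_s = 0.6414 × 0.9820 × 0.9731 = 0.6129.
Q̄ = (1370/π) × (-0.1942 + 0.6129) = 436.08 × 0.4187 = 182.59 W/m².

183 W/m²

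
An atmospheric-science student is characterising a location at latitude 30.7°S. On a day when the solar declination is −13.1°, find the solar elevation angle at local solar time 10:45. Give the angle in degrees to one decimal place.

65.3°

Hour angle H = 15° × (10.75 − 12) = -18.75°.
With φ = -30.7°, δ = -13.1°, H = -18.75°: sin φ sin δ = 0.1157, cos φ cos δ cos H = 0.7930, so cos θ_z = 0.9087.
θ_z = arccos(0.9087) = 24.67°, so the elevation is 90° − 24.67° = 65.33°.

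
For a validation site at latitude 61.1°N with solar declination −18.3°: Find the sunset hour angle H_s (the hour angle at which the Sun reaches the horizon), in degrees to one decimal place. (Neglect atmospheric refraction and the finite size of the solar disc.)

−tan φ tan δ = −(1.8115)(-0.3307) = 0.5991; H_s = arccos(0.5991) = 53.19°.

53.2°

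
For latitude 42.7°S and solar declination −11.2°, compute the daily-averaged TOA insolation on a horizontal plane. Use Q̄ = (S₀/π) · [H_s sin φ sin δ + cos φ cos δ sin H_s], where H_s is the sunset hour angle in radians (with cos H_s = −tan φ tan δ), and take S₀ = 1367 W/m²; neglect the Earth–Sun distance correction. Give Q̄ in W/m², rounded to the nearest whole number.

409 W/m²

−tan φ tan δ = −(-0.9228)(-0.1980) = -0.1827; H_s = arccos(-0.1827) = 100.53°. In radians, H_s = 1.7546.
H_s sin φ sin δ = 1.7546 × -0.6782 × -0.1942 = 0.2311.
cos φ cos δ sin H_s = 0.7349 × 0.9810 × 0.9832 = 0.7088.
Q̄ = (1367/π) × (0.2311 + 0.7088) = 435.13 × 0.9399 = 408.98 W/m².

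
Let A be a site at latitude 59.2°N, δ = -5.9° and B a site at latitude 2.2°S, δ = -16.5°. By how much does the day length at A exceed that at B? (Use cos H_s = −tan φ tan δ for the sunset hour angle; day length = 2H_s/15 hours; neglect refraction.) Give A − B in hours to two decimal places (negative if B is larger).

A: H_s = arccos(−tan 59.2° · tan -5.9°) = 80.02°, so 2H_s/15 = 10.6693 h.
B: H_s = arccos(−tan -2.2° · tan -16.5°) = 90.65°, so 2H_s/15 = 12.0867 h.
A − B = 10.6693 − 12.0867 = -1.4174 h.

-1.42 h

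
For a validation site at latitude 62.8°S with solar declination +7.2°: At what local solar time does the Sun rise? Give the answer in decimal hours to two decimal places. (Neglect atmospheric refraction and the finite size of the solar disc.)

6.95 h

cos H_s = −tan(-62.8°) · tan(7.2°) = 0.2458, so H_s = arccos(0.2458) = 75.77°.
Sunrise is at 12 − H_s/15 = 12 − 5.051 = 6.949 h local solar time.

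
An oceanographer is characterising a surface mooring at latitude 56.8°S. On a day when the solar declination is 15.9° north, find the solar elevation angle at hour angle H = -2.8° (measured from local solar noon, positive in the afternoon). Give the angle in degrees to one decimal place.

17.3°

With φ = -56.8°, δ = 15.9°, H = -2.80°: sin φ sin δ = -0.2292, cos φ cos δ cos H = 0.5260, so cos θ_z = 0.2968.
θ_z = arccos(0.2968) = 72.73°, so the elevation is 90° − 72.73° = 17.27°.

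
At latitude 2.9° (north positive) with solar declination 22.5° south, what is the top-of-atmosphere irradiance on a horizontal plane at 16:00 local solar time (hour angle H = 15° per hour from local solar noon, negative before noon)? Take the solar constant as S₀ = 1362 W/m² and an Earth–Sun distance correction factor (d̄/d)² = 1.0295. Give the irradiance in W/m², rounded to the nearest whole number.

620 W/m²

Hour angle H = 15° × (16 − 12) = 60.00°.
cos θ_z = sin φ sin δ + cos φ cos δ cos H = (0.0506)(-0.3827) + (0.9987)(0.9239)(0.5000) = 0.4420.
Top-of-atmosphere irradiance = S₀ (d̄/d)² cos θ_z = 1362 × 1.0295 × 0.4420 = 619.76 W/m².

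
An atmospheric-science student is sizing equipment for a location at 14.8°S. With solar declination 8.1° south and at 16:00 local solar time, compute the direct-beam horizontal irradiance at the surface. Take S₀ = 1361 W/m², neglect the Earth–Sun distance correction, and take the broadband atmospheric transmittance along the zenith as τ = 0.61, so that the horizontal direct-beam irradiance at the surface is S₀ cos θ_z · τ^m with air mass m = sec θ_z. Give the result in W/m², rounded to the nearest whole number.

268 W/m²

Hour angle H = 15° × (16 − 12) = 60.00°.
With φ = -14.8°, δ = -8.1°, H = 60.00°: sin φ sin δ = 0.0360, cos φ cos δ cos H = 0.4786, so cos θ_z = 0.5146.
Air mass m = 1/cos θ_z = 1/0.5146 = 1.943; τ^m = 0.61^1.943 = 0.3827.
Surface direct beam = 1361 × 0.5146 × 0.3827 = 268.03 W/m².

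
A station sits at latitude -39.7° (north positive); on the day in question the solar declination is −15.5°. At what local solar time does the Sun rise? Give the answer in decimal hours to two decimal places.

The sunset hour angle satisfies cos H_s = −tan φ tan δ = -0.2302, giving H_s = 103.31°.
Sunrise is at 12 − H_s/15 = 12 − 6.887 = 5.113 h local solar time.

5.11 h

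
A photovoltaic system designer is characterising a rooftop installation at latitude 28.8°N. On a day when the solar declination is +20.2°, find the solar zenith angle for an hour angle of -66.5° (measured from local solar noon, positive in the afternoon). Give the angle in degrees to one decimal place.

cos θ_z = sin(28.8°) sin(20.2°) + cos(28.8°) cos(20.2°) cos(-66.50°) = 0.1663 + 0.3279 = 0.4942.
θ_z = arccos(0.4942) = 60.38°.

60.4°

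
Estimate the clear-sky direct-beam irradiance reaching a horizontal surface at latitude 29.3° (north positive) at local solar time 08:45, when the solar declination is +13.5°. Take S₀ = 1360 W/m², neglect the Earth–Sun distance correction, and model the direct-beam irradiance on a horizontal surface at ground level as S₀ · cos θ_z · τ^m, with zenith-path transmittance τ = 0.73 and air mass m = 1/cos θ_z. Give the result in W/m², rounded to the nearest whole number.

574 W/m²

Hour angle H = 15° × (8.75 − 12) = -48.75°.
cos θ_z = sin(29.3°) sin(13.5°) + cos(29.3°) cos(13.5°) cos(-48.75°) = 0.1142 + 0.5591 = 0.6733.
Air mass m = 1/cos θ_z = 1/0.6733 = 1.485; τ^m = 0.73^1.485 = 0.6267.
Surface direct beam = 1360 × 0.6733 × 0.6267 = 573.86 W/m².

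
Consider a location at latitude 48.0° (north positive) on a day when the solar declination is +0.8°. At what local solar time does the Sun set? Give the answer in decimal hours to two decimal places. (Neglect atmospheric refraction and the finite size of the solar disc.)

−tan φ tan δ = −(1.1106)(0.0140) = -0.0155; H_s = arccos(-0.0155) = 90.89°.
Sunset is at 12 + H_s/15 = 12 + 6.059 = 18.059 h local solar time.

18.06 h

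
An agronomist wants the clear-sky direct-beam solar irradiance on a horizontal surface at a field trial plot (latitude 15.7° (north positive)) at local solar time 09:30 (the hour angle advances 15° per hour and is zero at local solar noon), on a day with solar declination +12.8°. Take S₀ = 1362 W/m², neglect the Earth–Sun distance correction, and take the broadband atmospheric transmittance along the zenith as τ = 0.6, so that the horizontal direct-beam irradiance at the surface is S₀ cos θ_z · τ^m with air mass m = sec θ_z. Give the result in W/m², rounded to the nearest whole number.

581 W/m²

Hour angle H = 15° × (9.5 − 12) = -37.50°.
cos θ_z = sin(15.7°) sin(12.8°) + cos(15.7°) cos(12.8°) cos(-37.50°) = 0.0600 + 0.7448 = 0.8048.
Air mass m = 1/cos θ_z = 1/0.8048 = 1.243; τ^m = 0.6^1.243 = 0.5300.
Surface direct beam = 1362 × 0.8048 × 0.5300 = 580.95 W/m².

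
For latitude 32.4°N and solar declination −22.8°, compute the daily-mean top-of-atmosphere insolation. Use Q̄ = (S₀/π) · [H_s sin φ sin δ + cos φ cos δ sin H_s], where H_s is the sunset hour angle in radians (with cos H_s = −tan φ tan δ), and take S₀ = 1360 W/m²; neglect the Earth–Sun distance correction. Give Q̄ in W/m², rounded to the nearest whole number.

The sunset hour angle satisfies cos H_s = −tan φ tan δ = 0.2668, giving H_s = 74.53°. In radians, H_s = 1.3008.
H_s sin φ sin δ = 1.3008 × 0.5358 × -0.3875 = -0.2701.
cos φ cos δ sin H_s = 0.8443 × 0.9219 × 0.9638 = 0.7502.
Q̄ = (1360/π) × (-0.2701 + 0.7502) = 432.90 × 0.4801 = 207.84 W/m².

208 W/m²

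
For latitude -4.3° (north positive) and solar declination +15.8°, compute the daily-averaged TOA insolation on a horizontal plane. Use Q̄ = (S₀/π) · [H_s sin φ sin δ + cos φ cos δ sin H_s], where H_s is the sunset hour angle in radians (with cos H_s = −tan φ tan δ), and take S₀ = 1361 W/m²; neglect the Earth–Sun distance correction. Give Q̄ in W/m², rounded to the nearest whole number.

402 W/m²

The sunset hour angle satisfies cos H_s = −tan φ tan δ = 0.0213, giving H_s = 88.78°. In radians, H_s = 1.5495.
H_s sin φ sin δ = 1.5495 × -0.0750 × 0.2723 = -0.0316.
cos φ cos δ sin H_s = 0.9972 × 0.9622 × 0.9998 = 0.9593.
Q̄ = (1361/π) × (-0.0316 + 0.9593) = 433.22 × 0.9277 = 401.90 W/m².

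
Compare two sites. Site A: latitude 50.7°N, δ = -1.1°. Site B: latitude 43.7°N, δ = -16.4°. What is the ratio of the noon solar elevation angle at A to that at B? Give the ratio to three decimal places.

1.278

A: 90° − |50.7 − (-1.1)| = 38.20°.
B: 90° − |43.7 − (-16.4)| = 29.90°.
Ratio A/B = 38.2000 / 29.9000 = 1.2776.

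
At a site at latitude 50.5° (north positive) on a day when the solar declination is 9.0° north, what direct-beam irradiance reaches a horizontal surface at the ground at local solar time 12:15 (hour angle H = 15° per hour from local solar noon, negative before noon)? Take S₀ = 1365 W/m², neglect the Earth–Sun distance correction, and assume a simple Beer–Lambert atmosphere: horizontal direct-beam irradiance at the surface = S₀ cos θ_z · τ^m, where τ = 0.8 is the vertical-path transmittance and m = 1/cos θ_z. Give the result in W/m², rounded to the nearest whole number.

757 W/m²

Hour angle H = 15° × (12.25 − 12) = 3.75°.
With φ = 50.5°, δ = 9.0°, H = 3.75°: sin φ sin δ = 0.1207, cos φ cos δ cos H = 0.6269, so cos θ_z = 0.7476.
Air mass m = 1/cos θ_z = 1/0.7476 = 1.338; τ^m = 0.8^1.338 = 0.7419.
Surface direct beam = 1365 × 0.7476 × 0.7419 = 757.09 W/m².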